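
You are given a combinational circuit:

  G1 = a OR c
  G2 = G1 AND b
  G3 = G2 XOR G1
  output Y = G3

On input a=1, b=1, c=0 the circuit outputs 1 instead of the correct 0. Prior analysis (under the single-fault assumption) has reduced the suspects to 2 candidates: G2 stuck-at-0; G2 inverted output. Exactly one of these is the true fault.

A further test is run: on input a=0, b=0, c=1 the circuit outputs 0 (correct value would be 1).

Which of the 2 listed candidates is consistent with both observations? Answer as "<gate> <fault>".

G2 inverted output

Evaluate each candidate on input a=0, b=0, c=1:
  G2 stuck-at-0: G1=1, G2=0 [stuck-at-0], G3=1 → 1 — eliminated
  G2 inverted output: G1=1, G2=1 [inverted output], G3=0 → 0 — matches
Only G2 inverted output reproduces the observed 0.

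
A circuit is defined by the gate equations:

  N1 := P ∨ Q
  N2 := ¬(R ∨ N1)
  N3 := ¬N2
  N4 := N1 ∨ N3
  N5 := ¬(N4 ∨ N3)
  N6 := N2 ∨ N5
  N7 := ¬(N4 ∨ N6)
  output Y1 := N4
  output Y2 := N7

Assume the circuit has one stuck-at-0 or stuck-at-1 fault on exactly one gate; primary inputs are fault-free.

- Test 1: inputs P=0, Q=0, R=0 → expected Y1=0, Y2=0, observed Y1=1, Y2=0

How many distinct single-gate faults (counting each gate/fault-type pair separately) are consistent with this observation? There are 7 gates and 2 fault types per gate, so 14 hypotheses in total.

Fault-free: N1=0, N2=1, N3=0, N4=0, N5=1, N6=1, N7=0 → Y1=0, Y2=0. Observed Y1=1, Y2=0.
  N1 stuck-at-0: output Y1=0, Y2=0 ✗
  N1 stuck-at-1: output Y1=1, Y2=0 ✓
  N2 stuck-at-0: output Y1=1, Y2=0 ✓
  N2 stuck-at-1: output Y1=0, Y2=0 ✗
  N3 stuck-at-0: output Y1=0, Y2=0 ✗
  N3 stuck-at-1: output Y1=1, Y2=0 ✓
  N4 stuck-at-0: output Y1=0, Y2=0 ✗
  N4 stuck-at-1: output Y1=1, Y2=0 ✓
  N5 stuck-at-0: output Y1=0, Y2=0 ✗
  N5 stuck-at-1: output Y1=0, Y2=0 ✗
  N6 stuck-at-0: output Y1=0, Y2=1 ✗
  N6 stuck-at-1: output Y1=0, Y2=0 ✗
  N7 stuck-at-0: output Y1=0, Y2=0 ✗
  N7 stuck-at-1: output Y1=0, Y2=1 ✗
Consistent faults: {N1 stuck-at-1, N2 stuck-at-0, N3 stuck-at-1, N4 stuck-at-1} — 4 in all.

4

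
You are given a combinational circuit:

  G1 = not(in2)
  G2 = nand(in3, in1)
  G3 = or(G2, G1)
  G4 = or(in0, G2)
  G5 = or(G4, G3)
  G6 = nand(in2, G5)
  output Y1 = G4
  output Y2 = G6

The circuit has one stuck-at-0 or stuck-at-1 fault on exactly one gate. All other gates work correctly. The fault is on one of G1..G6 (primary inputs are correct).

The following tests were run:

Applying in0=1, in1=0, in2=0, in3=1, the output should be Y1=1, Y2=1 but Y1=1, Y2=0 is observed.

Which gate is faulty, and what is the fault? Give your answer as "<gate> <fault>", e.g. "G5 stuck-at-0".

G6 stuck-at-0

Fault-free values for test 1 (in0=1, in1=0, in2=0, in3=1): G1=1, G2=1, G3=1, G4=1, G5=1, G6=1, giving Y1=1, Y2=1. Observed Y1=1, Y2=0.
Test 1: faults giving observed Y1=1, Y2=0 are {G6 stuck-at-0}.
Only G6 stuck-at-0 is consistent with every test.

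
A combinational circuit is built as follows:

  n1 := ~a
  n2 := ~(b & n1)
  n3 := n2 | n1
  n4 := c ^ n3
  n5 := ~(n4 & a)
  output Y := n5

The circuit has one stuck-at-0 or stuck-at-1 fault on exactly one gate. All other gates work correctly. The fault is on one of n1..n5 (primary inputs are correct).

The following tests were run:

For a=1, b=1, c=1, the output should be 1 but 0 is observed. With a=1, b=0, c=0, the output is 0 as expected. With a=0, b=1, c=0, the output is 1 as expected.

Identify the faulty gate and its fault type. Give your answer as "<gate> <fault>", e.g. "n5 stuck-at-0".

n4 stuck-at-1

Fault-free values for test 1 (a=1, b=1, c=1): n1=0, n2=1, n3=1, n4=0, n5=1, giving Y=1. Observed 0.
Test 1: faults giving observed 0 are {n2 stuck-at-0, n3 stuck-at-0, n4 stuck-at-1, n5 stuck-at-0}.
Test 2 (a=1, b=0, c=0): fault-free n1=0, n2=1, n3=1, n4=1, n5=0 → 0; observed 0. Eliminates n2 stuck-at-0, n3 stuck-at-0.
Test 3 (a=0, b=1, c=0): fault-free n1=1, n2=0, n3=1, n4=1, n5=1 → 1; observed 1. Eliminates n5 stuck-at-0.
Only n4 stuck-at-1 is consistent with every test.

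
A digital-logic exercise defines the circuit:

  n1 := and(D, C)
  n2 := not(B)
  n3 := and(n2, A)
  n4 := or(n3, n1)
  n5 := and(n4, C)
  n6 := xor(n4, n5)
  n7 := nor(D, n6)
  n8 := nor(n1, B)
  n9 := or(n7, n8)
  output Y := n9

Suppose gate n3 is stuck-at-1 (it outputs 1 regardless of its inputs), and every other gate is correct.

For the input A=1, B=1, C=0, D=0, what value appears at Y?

0

Propagate with n3 forced: n1=0, n2=0, n3=1 [stuck-at-1], n4=1, n5=0, n6=1, n7=0, n8=0, n9=0.
So Y = 0. (Without the fault it would be 1.)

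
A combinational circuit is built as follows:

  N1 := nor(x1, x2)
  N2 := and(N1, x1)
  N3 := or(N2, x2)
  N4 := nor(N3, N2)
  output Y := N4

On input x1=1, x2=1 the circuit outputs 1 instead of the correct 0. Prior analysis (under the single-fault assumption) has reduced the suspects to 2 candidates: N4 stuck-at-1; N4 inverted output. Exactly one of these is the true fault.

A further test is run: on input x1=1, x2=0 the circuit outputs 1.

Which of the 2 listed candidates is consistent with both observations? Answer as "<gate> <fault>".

N4 stuck-at-1

Evaluate each candidate on input x1=1, x2=0:
  N4 stuck-at-1: N1=0, N2=0, N3=0, N4=1 [stuck-at-1] → 1 — matches
  N4 inverted output: N1=0, N2=0, N3=0, N4=0 [inverted output] → 0 — eliminated
Only N4 stuck-at-1 reproduces the observed 1.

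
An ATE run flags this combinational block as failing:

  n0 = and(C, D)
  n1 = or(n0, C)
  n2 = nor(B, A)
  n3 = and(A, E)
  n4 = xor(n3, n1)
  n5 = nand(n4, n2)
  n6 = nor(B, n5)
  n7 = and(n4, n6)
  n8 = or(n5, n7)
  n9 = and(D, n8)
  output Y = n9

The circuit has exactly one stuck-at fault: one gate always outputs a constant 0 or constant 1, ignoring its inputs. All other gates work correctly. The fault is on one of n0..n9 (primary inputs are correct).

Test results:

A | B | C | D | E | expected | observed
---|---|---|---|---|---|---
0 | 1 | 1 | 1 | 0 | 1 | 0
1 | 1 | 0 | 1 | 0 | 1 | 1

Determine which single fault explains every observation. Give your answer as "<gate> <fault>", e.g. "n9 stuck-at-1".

Fault-free values for test 1 (A=0, B=1, C=1, D=1, E=0): n0=1, n1=1, n2=0, n3=0, n4=1, n5=1, n6=0, n7=0, n8=1, n9=1, giving Y=1. Observed 0.
Test 1: faults giving observed 0 are {n2 stuck-at-1, n5 stuck-at-0, n8 stuck-at-0, n9 stuck-at-0}.
Test 2 (A=1, B=1, C=0, D=1, E=0): fault-free n0=0, n1=0, n2=0, n3=0, n4=0, n5=1, n6=0, n7=0, n8=1, n9=1 → 1; observed 1. Eliminates n5 stuck-at-0, n8 stuck-at-0, n9 stuck-at-0.
Only n2 stuck-at-1 is consistent with every test.

n2 stuck-at-1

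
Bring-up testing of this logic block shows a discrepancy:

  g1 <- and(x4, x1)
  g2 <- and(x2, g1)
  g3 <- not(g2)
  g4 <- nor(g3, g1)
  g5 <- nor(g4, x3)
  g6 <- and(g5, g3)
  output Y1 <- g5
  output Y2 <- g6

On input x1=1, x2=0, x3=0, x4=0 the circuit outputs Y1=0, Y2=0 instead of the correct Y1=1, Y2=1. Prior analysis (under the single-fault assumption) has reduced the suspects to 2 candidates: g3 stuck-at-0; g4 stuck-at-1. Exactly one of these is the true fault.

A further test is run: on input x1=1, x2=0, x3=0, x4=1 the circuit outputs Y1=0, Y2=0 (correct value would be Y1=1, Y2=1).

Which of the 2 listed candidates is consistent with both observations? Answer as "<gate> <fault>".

Evaluate each candidate on input x1=1, x2=0, x3=0, x4=1:
  g3 stuck-at-0: g1=1, g2=0, g3=0 [stuck-at-0], g4=0, g5=1, g6=0 → Y1=1, Y2=0 — eliminated
  g4 stuck-at-1: g1=1, g2=0, g3=1, g4=1 [stuck-at-1], g5=0, g6=0 → Y1=0, Y2=0 — matches
Only g4 stuck-at-1 reproduces the observed Y1=0, Y2=0.

g4 stuck-at-1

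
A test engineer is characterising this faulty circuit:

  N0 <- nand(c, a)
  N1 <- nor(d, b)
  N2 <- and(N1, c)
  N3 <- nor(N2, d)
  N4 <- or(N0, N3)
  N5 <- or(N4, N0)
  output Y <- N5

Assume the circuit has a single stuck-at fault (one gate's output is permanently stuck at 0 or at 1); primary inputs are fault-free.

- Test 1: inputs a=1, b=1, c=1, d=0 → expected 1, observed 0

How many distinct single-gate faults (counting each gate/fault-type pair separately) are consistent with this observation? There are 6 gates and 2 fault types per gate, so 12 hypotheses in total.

5

Fault-free: N0=0, N1=0, N2=0, N3=1, N4=1, N5=1 → 1. Observed 0.
  N0 stuck-at-0: output 1 ✗
  N0 stuck-at-1: output 1 ✗
  N1 stuck-at-0: output 1 ✗
  N1 stuck-at-1: output 0 ✓
  N2 stuck-at-0: output 1 ✗
  N2 stuck-at-1: output 0 ✓
  N3 stuck-at-0: output 0 ✓
  N3 stuck-at-1: output 1 ✗
  N4 stuck-at-0: output 0 ✓
  N4 stuck-at-1: output 1 ✗
  N5 stuck-at-0: output 0 ✓
  N5 stuck-at-1: output 1 ✗
Consistent faults: {N1 stuck-at-1, N2 stuck-at-1, N3 stuck-at-0, N4 stuck-at-0, N5 stuck-at-0} — 5 in all.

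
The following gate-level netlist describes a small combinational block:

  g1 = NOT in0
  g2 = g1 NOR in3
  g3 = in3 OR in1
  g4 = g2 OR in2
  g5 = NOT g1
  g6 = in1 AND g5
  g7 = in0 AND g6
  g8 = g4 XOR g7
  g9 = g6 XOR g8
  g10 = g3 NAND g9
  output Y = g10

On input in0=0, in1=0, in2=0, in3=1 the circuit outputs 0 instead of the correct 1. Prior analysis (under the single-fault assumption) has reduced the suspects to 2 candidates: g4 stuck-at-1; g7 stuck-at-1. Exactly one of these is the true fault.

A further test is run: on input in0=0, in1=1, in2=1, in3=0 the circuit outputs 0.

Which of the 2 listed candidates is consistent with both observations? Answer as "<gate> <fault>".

g4 stuck-at-1

Evaluate each candidate on input in0=0, in1=1, in2=1, in3=0:
  g4 stuck-at-1: g1=1, g2=0, g3=1, g4=1 [stuck-at-1], g5=0, g6=0, g7=0, g8=1, g9=1, g10=0 → 0 — matches
  g7 stuck-at-1: g1=1, g2=0, g3=1, g4=1, g5=0, g6=0, g7=1 [stuck-at-1], g8=0, g9=0, g10=1 → 1 — eliminated
Only g4 stuck-at-1 reproduces the observed 0.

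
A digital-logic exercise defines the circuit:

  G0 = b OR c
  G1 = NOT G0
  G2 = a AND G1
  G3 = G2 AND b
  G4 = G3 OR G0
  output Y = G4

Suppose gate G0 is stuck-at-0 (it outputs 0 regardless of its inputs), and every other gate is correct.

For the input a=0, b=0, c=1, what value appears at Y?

0

Propagate with G0 forced: G0=0 [stuck-at-0], G1=1, G2=0, G3=0, G4=0.
So Y = 0. (Without the fault it would be 1.)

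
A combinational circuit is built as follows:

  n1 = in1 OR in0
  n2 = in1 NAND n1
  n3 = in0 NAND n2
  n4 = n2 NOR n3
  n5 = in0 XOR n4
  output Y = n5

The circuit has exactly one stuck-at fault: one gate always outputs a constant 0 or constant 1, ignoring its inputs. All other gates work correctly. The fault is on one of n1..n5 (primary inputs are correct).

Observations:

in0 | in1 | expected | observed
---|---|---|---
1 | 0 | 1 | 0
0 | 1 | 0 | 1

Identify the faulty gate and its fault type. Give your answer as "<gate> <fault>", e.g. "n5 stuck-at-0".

n4 stuck-at-1

Fault-free values for test 1 (in0=1, in1=0): n1=1, n2=1, n3=0, n4=0, n5=1, giving Y=1. Observed 0.
Test 1: faults giving observed 0 are {n4 stuck-at-1, n5 stuck-at-0}.
Test 2 (in0=0, in1=1): fault-free n1=1, n2=0, n3=1, n4=0, n5=0 → 0; observed 1. Eliminates n5 stuck-at-0.
Only n4 stuck-at-1 is consistent with every test.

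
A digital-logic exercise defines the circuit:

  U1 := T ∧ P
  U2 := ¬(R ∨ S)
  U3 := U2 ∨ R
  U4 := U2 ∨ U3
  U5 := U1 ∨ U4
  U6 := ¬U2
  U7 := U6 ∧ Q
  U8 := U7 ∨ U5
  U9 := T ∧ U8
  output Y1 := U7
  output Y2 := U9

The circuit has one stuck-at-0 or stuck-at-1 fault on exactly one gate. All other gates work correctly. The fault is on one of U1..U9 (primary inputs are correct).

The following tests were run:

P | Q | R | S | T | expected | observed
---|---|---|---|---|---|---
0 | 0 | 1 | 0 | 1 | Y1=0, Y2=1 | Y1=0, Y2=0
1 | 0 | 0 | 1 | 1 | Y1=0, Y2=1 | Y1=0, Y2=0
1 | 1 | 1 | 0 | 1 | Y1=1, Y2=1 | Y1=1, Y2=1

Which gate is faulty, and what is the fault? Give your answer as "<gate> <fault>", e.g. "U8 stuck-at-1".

U5 stuck-at-0

Fault-free values for test 1 (P=0, Q=0, R=1, S=0, T=1): U1=0, U2=0, U3=1, U4=1, U5=1, U6=1, U7=0, U8=1, U9=1, giving Y1=0, Y2=1. Observed Y1=0, Y2=0.
Test 1: faults giving observed Y1=0, Y2=0 are {U3 stuck-at-0, U4 stuck-at-0, U5 stuck-at-0, U8 stuck-at-0, U9 stuck-at-0}.
Test 2 (P=1, Q=0, R=0, S=1, T=1): fault-free U1=1, U2=0, U3=0, U4=0, U5=1, U6=1, U7=0, U8=1, U9=1 → Y1=0, Y2=1; observed Y1=0, Y2=0. Eliminates U3 stuck-at-0, U4 stuck-at-0.
Test 3 (P=1, Q=1, R=1, S=0, T=1): fault-free U1=1, U2=0, U3=1, U4=1, U5=1, U6=1, U7=1, U8=1, U9=1 → Y1=1, Y2=1; observed Y1=1, Y2=1. Eliminates U8 stuck-at-0, U9 stuck-at-0.
Only U5 stuck-at-0 is consistent with every test.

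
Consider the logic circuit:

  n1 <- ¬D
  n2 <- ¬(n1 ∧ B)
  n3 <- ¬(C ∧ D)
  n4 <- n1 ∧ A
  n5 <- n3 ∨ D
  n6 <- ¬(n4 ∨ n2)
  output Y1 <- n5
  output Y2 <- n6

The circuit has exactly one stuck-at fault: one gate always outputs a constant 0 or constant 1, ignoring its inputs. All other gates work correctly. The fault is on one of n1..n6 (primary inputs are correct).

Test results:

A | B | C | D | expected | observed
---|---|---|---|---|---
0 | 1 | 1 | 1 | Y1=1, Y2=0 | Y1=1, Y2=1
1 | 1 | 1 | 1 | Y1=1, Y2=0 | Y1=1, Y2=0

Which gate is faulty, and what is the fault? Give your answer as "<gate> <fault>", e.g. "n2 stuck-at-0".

Fault-free values for test 1 (A=0, B=1, C=1, D=1): n1=0, n2=1, n3=0, n4=0, n5=1, n6=0, giving Y1=1, Y2=0. Observed Y1=1, Y2=1.
Test 1: faults giving observed Y1=1, Y2=1 are {n1 stuck-at-1, n2 stuck-at-0, n6 stuck-at-1}.
Test 2 (A=1, B=1, C=1, D=1): fault-free n1=0, n2=1, n3=0, n4=0, n5=1, n6=0 → Y1=1, Y2=0; observed Y1=1, Y2=0. Eliminates n2 stuck-at-0, n6 stuck-at-1.
Only n1 stuck-at-1 is consistent with every test.

n1 stuck-at-1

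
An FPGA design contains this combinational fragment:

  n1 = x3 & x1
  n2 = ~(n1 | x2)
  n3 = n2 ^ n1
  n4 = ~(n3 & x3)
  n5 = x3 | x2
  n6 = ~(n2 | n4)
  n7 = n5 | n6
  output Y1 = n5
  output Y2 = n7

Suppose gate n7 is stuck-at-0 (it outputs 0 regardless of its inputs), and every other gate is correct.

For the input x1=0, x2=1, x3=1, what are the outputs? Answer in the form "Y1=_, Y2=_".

Propagate with n7 forced: n1=0, n2=0, n3=0, n4=1, n5=1, n6=0, n7=0 [stuck-at-0].
So the outputs are Y1=1, Y2=0. (Without the fault they would be Y1=1, Y2=1.)

Y1=1, Y2=0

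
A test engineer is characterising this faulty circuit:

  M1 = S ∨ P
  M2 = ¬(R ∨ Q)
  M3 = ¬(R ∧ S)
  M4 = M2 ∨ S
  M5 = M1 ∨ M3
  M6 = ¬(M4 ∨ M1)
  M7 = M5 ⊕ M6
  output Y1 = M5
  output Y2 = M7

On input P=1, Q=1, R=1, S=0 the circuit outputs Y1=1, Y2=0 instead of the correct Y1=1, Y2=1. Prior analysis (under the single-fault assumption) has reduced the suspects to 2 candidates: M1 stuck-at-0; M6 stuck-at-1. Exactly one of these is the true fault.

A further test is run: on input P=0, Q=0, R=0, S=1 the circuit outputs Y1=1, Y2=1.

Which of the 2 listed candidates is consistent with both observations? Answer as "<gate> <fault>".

Evaluate each candidate on input P=0, Q=0, R=0, S=1:
  M1 stuck-at-0: M1=0 [stuck-at-0], M2=1, M3=1, M4=1, M5=1, M6=0, M7=1 → Y1=1, Y2=1 — matches
  M6 stuck-at-1: M1=1, M2=1, M3=1, M4=1, M5=1, M6=1 [stuck-at-1], M7=0 → Y1=1, Y2=0 — eliminated
Only M1 stuck-at-0 reproduces the observed Y1=1, Y2=1.

M1 stuck-at-0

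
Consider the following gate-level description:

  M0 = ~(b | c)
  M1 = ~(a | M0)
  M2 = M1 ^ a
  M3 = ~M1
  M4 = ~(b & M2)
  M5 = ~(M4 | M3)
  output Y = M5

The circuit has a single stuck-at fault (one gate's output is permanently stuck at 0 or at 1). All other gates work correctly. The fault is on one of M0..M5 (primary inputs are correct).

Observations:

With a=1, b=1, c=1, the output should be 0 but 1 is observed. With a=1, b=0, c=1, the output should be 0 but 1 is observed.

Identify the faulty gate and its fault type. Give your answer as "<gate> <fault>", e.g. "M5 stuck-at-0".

Fault-free values for test 1 (a=1, b=1, c=1): M0=0, M1=0, M2=1, M3=1, M4=0, M5=0, giving Y=0. Observed 1.
Test 1: faults giving observed 1 are {M3 stuck-at-0, M5 stuck-at-1}.
Test 2 (a=1, b=0, c=1): fault-free M0=0, M1=0, M2=1, M3=1, M4=1, M5=0 → 0; observed 1. Eliminates M3 stuck-at-0.
Only M5 stuck-at-1 is consistent with every test.

M5 stuck-at-1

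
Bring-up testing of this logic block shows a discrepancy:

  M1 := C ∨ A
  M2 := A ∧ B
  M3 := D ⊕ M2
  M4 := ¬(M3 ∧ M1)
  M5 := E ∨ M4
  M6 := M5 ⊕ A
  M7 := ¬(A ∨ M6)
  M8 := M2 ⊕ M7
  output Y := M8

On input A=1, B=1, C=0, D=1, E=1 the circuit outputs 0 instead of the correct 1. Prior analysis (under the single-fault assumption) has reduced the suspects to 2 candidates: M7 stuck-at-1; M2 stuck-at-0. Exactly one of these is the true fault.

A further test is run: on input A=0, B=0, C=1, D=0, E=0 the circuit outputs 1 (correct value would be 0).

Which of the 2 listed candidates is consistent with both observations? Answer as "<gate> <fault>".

M7 stuck-at-1

Evaluate each candidate on input A=0, B=0, C=1, D=0, E=0:
  M7 stuck-at-1: M1=1, M2=0, M3=0, M4=1, M5=1, M6=1, M7=1 [stuck-at-1], M8=1 → 1 — matches
  M2 stuck-at-0: M1=1, M2=0 [stuck-at-0], M3=0, M4=1, M5=1, M6=1, M7=0, M8=0 → 0 — eliminated
Only M7 stuck-at-1 reproduces the observed 1.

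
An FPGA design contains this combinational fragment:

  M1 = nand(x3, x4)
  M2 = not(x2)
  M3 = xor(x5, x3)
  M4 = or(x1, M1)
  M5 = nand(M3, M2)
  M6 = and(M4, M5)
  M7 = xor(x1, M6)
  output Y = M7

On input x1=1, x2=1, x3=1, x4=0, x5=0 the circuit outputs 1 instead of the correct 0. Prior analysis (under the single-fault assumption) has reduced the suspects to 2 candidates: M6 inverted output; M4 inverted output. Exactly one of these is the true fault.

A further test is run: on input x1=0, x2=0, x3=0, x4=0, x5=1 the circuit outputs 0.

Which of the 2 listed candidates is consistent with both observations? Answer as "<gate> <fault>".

M4 inverted output

Evaluate each candidate on input x1=0, x2=0, x3=0, x4=0, x5=1:
  M6 inverted output: M1=1, M2=1, M3=1, M4=1, M5=0, M6=1 [inverted output], M7=1 → 1 — eliminated
  M4 inverted output: M1=1, M2=1, M3=1, M4=0 [inverted output], M5=0, M6=0, M7=0 → 0 — matches
Only M4 inverted output reproduces the observed 0.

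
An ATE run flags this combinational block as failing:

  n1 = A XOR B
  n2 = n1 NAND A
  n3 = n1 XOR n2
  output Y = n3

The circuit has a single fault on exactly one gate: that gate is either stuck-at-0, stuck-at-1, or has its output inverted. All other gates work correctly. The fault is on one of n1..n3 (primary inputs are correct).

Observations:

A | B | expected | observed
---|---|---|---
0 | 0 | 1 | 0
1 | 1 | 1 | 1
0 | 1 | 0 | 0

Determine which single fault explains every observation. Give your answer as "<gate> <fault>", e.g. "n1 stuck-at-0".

Fault-free values for test 1 (A=0, B=0): n1=0, n2=1, n3=1, giving Y=1. Observed 0.
Test 1: faults giving observed 0 are {n1 stuck-at-1, n1 inverted output, n2 stuck-at-0, n2 inverted output, n3 stuck-at-0, n3 inverted output}.
Test 2 (A=1, B=1): fault-free n1=0, n2=1, n3=1 → 1; observed 1. Eliminates n2 stuck-at-0, n2 inverted output, n3 stuck-at-0, n3 inverted output.
Test 3 (A=0, B=1): fault-free n1=1, n2=1, n3=0 → 0; observed 0. Eliminates n1 inverted output.
Only n1 stuck-at-1 is consistent with every test.

n1 stuck-at-1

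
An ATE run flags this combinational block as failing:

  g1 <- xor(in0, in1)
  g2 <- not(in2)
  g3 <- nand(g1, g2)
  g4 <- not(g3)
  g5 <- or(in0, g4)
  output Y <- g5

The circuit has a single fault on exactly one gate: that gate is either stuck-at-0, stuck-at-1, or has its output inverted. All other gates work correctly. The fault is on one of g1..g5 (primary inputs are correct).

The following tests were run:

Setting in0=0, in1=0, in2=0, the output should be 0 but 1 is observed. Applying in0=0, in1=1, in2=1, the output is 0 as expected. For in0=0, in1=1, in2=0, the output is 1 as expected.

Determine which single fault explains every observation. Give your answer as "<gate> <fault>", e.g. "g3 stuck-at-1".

Fault-free values for test 1 (in0=0, in1=0, in2=0): g1=0, g2=1, g3=1, g4=0, g5=0, giving Y=0. Observed 1.
Test 1: faults giving observed 1 are {g1 stuck-at-1, g1 inverted output, g3 stuck-at-0, g3 inverted output, g4 stuck-at-1, g4 inverted output, g5 stuck-at-1, g5 inverted output}.
Test 2 (in0=0, in1=1, in2=1): fault-free g1=1, g2=0, g3=1, g4=0, g5=0 → 0; observed 0. Eliminates g3 stuck-at-0, g3 inverted output, g4 stuck-at-1, g4 inverted output, g5 stuck-at-1, g5 inverted output.
Test 3 (in0=0, in1=1, in2=0): fault-free g1=1, g2=1, g3=0, g4=1, g5=1 → 1; observed 1. Eliminates g1 inverted output.
Only g1 stuck-at-1 is consistent with every test.

g1 stuck-at-1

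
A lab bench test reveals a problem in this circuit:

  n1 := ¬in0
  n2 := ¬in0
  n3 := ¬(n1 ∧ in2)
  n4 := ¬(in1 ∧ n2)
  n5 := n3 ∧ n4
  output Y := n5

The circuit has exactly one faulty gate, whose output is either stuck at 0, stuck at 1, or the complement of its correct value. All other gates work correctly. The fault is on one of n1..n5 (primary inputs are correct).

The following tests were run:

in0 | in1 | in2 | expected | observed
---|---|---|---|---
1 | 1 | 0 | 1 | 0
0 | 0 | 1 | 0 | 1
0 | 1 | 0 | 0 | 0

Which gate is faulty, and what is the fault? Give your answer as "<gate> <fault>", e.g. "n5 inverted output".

n3 inverted output

Fault-free values for test 1 (in0=1, in1=1, in2=0): n1=0, n2=0, n3=1, n4=1, n5=1, giving Y=1. Observed 0.
Test 1: faults giving observed 0 are {n2 stuck-at-1, n2 inverted output, n3 stuck-at-0, n3 inverted output, n4 stuck-at-0, n4 inverted output, n5 stuck-at-0, n5 inverted output}.
Test 2 (in0=0, in1=0, in2=1): fault-free n1=1, n2=1, n3=0, n4=1, n5=0 → 0; observed 1. Eliminates n2 stuck-at-1, n2 inverted output, n3 stuck-at-0, n4 stuck-at-0, n4 inverted output, n5 stuck-at-0.
Test 3 (in0=0, in1=1, in2=0): fault-free n1=1, n2=1, n3=1, n4=0, n5=0 → 0; observed 0. Eliminates n5 inverted output.
Only n3 inverted output is consistent with every test.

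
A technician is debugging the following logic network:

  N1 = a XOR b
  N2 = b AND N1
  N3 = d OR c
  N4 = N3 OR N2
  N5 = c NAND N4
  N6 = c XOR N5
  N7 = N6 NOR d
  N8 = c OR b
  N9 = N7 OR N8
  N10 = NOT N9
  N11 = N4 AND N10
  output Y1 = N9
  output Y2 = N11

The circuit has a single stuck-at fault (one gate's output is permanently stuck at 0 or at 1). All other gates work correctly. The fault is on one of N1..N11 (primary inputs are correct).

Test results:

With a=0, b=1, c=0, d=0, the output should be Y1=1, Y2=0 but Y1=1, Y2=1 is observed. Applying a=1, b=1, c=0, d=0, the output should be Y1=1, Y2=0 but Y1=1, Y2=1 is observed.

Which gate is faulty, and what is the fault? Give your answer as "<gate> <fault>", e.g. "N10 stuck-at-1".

N11 stuck-at-1

Fault-free values for test 1 (a=0, b=1, c=0, d=0): N1=1, N2=1, N3=0, N4=1, N5=1, N6=1, N7=0, N8=1, N9=1, N10=0, N11=0, giving Y1=1, Y2=0. Observed Y1=1, Y2=1.
Test 1: faults giving observed Y1=1, Y2=1 are {N10 stuck-at-1, N11 stuck-at-1}.
Test 2 (a=1, b=1, c=0, d=0): fault-free N1=0, N2=0, N3=0, N4=0, N5=1, N6=1, N7=0, N8=1, N9=1, N10=0, N11=0 → Y1=1, Y2=0; observed Y1=1, Y2=1. Eliminates N10 stuck-at-1.
Only N11 stuck-at-1 is consistent with every test.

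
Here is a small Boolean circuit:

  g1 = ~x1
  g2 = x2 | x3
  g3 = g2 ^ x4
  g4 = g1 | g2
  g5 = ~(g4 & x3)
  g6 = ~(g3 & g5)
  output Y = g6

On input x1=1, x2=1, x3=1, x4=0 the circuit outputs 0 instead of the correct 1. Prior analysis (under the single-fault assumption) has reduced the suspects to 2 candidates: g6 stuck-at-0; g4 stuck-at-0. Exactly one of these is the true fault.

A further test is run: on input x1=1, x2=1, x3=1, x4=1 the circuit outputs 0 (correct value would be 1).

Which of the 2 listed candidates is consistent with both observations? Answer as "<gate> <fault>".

g6 stuck-at-0

Evaluate each candidate on input x1=1, x2=1, x3=1, x4=1:
  g6 stuck-at-0: g1=0, g2=1, g3=0, g4=1, g5=0, g6=0 [stuck-at-0] → 0 — matches
  g4 stuck-at-0: g1=0, g2=1, g3=0, g4=0 [stuck-at-0], g5=1, g6=1 → 1 — eliminated
Only g6 stuck-at-0 reproduces the observed 0.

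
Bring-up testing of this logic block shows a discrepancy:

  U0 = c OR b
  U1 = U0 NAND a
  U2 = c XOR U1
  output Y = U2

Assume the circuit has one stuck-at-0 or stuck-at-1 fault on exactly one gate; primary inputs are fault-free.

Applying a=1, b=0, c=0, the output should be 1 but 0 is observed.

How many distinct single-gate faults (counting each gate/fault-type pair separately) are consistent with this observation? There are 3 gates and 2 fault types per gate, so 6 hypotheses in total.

Fault-free: U0=0, U1=1, U2=1 → 1. Observed 0.
  U0 stuck-at-0: output 1 ✗
  U0 stuck-at-1: output 0 ✓
  U1 stuck-at-0: output 0 ✓
  U1 stuck-at-1: output 1 ✗
  U2 stuck-at-0: output 0 ✓
  U2 stuck-at-1: output 1 ✗
Consistent faults: {U0 stuck-at-1, U1 stuck-at-0, U2 stuck-at-0} — 3 in all.

3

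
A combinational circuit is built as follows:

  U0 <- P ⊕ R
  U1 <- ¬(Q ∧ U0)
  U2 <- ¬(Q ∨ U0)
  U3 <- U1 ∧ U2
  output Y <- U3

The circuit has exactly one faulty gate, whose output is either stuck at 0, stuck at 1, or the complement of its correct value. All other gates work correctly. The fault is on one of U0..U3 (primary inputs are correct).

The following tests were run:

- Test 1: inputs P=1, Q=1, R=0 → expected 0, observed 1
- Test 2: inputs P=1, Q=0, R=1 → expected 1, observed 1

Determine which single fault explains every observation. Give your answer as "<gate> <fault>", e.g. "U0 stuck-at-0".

Fault-free values for test 1 (P=1, Q=1, R=0): U0=1, U1=0, U2=0, U3=0, giving Y=0. Observed 1.
Test 1: faults giving observed 1 are {U3 stuck-at-1, U3 inverted output}.
Test 2 (P=1, Q=0, R=1): fault-free U0=0, U1=1, U2=1, U3=1 → 1; observed 1. Eliminates U3 inverted output.
Only U3 stuck-at-1 is consistent with every test.

U3 stuck-at-1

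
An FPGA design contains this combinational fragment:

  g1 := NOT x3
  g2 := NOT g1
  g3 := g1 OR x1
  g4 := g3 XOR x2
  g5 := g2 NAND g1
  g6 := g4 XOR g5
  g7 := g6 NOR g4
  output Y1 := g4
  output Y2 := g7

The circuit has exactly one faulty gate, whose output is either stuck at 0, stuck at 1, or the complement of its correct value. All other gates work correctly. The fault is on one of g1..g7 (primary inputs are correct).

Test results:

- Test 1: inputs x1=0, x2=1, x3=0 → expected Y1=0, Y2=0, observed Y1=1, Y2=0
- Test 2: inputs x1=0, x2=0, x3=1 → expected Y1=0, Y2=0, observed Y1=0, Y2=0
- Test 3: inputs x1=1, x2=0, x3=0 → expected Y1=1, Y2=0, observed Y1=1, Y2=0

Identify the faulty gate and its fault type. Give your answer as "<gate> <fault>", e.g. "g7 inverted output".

g1 stuck-at-0

Fault-free values for test 1 (x1=0, x2=1, x3=0): g1=1, g2=0, g3=1, g4=0, g5=1, g6=1, g7=0, giving Y1=0, Y2=0. Observed Y1=1, Y2=0.
Test 1: faults giving observed Y1=1, Y2=0 are {g1 stuck-at-0, g1 inverted output, g3 stuck-at-0, g3 inverted output, g4 stuck-at-1, g4 inverted output}.
Test 2 (x1=0, x2=0, x3=1): fault-free g1=0, g2=1, g3=0, g4=0, g5=1, g6=1, g7=0 → Y1=0, Y2=0; observed Y1=0, Y2=0. Eliminates g1 inverted output, g3 inverted output, g4 stuck-at-1, g4 inverted output.
Test 3 (x1=1, x2=0, x3=0): fault-free g1=1, g2=0, g3=1, g4=1, g5=1, g6=0, g7=0 → Y1=1, Y2=0; observed Y1=1, Y2=0. Eliminates g3 stuck-at-0.
Only g1 stuck-at-0 is consistent with every test.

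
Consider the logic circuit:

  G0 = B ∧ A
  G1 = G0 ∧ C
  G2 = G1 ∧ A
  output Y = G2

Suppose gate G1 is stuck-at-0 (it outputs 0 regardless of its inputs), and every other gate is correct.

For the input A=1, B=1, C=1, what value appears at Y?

Propagate with G1 forced: G0=1, G1=0 [stuck-at-0], G2=0.
So Y = 0. (Without the fault it would be 1.)

0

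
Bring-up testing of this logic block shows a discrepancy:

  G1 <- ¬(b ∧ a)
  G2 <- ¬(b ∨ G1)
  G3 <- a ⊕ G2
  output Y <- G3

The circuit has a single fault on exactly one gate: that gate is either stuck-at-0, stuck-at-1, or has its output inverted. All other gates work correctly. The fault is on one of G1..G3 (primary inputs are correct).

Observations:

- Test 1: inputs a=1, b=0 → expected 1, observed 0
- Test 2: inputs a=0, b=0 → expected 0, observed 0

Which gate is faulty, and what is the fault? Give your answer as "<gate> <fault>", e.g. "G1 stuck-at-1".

G3 stuck-at-0

Fault-free values for test 1 (a=1, b=0): G1=1, G2=0, G3=1, giving Y=1. Observed 0.
Test 1: faults giving observed 0 are {G1 stuck-at-0, G1 inverted output, G2 stuck-at-1, G2 inverted output, G3 stuck-at-0, G3 inverted output}.
Test 2 (a=0, b=0): fault-free G1=1, G2=0, G3=0 → 0; observed 0. Eliminates G1 stuck-at-0, G1 inverted output, G2 stuck-at-1, G2 inverted output, G3 inverted output.
Only G3 stuck-at-0 is consistent with every test.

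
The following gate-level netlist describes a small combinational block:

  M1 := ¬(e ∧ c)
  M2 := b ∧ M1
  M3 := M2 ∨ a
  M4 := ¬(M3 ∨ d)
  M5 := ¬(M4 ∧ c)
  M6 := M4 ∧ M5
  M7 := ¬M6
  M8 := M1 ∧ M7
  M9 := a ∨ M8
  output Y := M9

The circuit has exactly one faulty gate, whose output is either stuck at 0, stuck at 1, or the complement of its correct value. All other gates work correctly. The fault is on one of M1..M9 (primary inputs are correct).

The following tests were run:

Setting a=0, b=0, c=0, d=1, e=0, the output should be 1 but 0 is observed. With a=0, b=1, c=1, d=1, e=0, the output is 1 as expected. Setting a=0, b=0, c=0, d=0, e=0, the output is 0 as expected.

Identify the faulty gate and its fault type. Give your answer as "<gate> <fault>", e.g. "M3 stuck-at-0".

Fault-free values for test 1 (a=0, b=0, c=0, d=1, e=0): M1=1, M2=0, M3=0, M4=0, M5=1, M6=0, M7=1, M8=1, M9=1, giving Y=1. Observed 0.
Test 1: faults giving observed 0 are {M1 stuck-at-0, M1 inverted output, M4 stuck-at-1, M4 inverted output, M6 stuck-at-1, M6 inverted output, M7 stuck-at-0, M7 inverted output, M8 stuck-at-0, M8 inverted output, M9 stuck-at-0, M9 inverted output}.
Test 2 (a=0, b=1, c=1, d=1, e=0): fault-free M1=1, M2=1, M3=1, M4=0, M5=1, M6=0, M7=1, M8=1, M9=1 → 1; observed 1. Eliminates M1 stuck-at-0, M1 inverted output, M6 stuck-at-1, M6 inverted output, M7 stuck-at-0, M7 inverted output, M8 stuck-at-0, M8 inverted output, M9 stuck-at-0, M9 inverted output.
Test 3 (a=0, b=0, c=0, d=0, e=0): fault-free M1=1, M2=0, M3=0, M4=1, M5=1, M6=1, M7=0, M8=0, M9=0 → 0; observed 0. Eliminates M4 inverted output.
Only M4 stuck-at-1 is consistent with every test.

M4 stuck-at-1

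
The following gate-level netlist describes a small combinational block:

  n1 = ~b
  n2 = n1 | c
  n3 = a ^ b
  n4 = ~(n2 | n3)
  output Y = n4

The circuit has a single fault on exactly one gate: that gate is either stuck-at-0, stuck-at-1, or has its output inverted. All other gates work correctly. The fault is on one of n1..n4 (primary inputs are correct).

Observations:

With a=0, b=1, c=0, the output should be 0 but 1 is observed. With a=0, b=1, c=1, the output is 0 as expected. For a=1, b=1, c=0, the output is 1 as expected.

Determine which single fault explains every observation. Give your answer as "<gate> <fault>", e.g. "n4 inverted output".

n3 stuck-at-0

Fault-free values for test 1 (a=0, b=1, c=0): n1=0, n2=0, n3=1, n4=0, giving Y=0. Observed 1.
Test 1: faults giving observed 1 are {n3 stuck-at-0, n3 inverted output, n4 stuck-at-1, n4 inverted output}.
Test 2 (a=0, b=1, c=1): fault-free n1=0, n2=1, n3=1, n4=0 → 0; observed 0. Eliminates n4 stuck-at-1, n4 inverted output.
Test 3 (a=1, b=1, c=0): fault-free n1=0, n2=0, n3=0, n4=1 → 1; observed 1. Eliminates n3 inverted output.
Only n3 stuck-at-0 is consistent with every test.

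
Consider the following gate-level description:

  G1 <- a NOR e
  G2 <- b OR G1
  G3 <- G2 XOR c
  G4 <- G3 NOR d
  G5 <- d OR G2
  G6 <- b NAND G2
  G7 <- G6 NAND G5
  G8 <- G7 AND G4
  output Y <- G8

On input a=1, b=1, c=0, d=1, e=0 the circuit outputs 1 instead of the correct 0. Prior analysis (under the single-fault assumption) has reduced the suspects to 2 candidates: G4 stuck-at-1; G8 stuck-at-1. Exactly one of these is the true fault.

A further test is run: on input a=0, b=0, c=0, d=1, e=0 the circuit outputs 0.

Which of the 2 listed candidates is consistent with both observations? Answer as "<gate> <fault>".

G4 stuck-at-1

Evaluate each candidate on input a=0, b=0, c=0, d=1, e=0:
  G4 stuck-at-1: G1=1, G2=1, G3=1, G4=1 [stuck-at-1], G5=1, G6=1, G7=0, G8=0 → 0 — matches
  G8 stuck-at-1: G1=1, G2=1, G3=1, G4=0, G5=1, G6=1, G7=0, G8=1 [stuck-at-1] → 1 — eliminated
Only G4 stuck-at-1 reproduces the observed 0.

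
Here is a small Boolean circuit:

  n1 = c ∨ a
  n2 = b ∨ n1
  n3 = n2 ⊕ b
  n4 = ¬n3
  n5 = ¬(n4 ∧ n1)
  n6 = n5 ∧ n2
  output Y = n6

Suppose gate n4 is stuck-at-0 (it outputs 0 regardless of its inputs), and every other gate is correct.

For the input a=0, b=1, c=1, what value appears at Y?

Propagate with n4 forced: n1=1, n2=1, n3=0, n4=0 [stuck-at-0], n5=1, n6=1.
So Y = 1. (Without the fault it would be 0.)

1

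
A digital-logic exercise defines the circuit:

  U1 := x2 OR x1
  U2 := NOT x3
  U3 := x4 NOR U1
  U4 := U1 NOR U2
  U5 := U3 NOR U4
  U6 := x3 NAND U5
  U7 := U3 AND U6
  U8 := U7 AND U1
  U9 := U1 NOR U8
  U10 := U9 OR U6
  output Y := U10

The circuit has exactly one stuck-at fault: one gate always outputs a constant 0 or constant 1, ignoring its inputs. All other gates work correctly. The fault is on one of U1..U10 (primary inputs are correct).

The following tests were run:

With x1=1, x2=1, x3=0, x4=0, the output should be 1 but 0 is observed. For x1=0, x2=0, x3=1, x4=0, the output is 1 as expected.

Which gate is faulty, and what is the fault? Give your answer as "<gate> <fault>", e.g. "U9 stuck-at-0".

Fault-free values for test 1 (x1=1, x2=1, x3=0, x4=0): U1=1, U2=1, U3=0, U4=0, U5=1, U6=1, U7=0, U8=0, U9=0, U10=1, giving Y=1. Observed 0.
Test 1: faults giving observed 0 are {U6 stuck-at-0, U10 stuck-at-0}.
Test 2 (x1=0, x2=0, x3=1, x4=0): fault-free U1=0, U2=0, U3=1, U4=1, U5=0, U6=1, U7=1, U8=0, U9=1, U10=1 → 1; observed 1. Eliminates U10 stuck-at-0.
Only U6 stuck-at-0 is consistent with every test.

U6 stuck-at-0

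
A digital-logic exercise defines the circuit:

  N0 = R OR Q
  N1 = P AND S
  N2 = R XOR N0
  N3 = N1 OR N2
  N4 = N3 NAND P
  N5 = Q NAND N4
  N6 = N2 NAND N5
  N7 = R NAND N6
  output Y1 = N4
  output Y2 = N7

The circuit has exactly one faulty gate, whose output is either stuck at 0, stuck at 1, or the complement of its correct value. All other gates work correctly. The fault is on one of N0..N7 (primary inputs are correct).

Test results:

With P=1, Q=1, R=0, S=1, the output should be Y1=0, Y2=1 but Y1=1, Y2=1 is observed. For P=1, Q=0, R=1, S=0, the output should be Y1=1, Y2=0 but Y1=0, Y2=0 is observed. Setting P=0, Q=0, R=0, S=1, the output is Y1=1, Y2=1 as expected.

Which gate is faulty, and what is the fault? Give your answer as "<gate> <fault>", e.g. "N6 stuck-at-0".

N3 inverted output

Fault-free values for test 1 (P=1, Q=1, R=0, S=1): N0=1, N1=1, N2=1, N3=1, N4=0, N5=1, N6=0, N7=1, giving Y1=0, Y2=1. Observed Y1=1, Y2=1.
Test 1: faults giving observed Y1=1, Y2=1 are {N3 stuck-at-0, N3 inverted output, N4 stuck-at-1, N4 inverted output}.
Test 2 (P=1, Q=0, R=1, S=0): fault-free N0=1, N1=0, N2=0, N3=0, N4=1, N5=1, N6=1, N7=0 → Y1=1, Y2=0; observed Y1=0, Y2=0. Eliminates N3 stuck-at-0, N4 stuck-at-1.
Test 3 (P=0, Q=0, R=0, S=1): fault-free N0=0, N1=0, N2=0, N3=0, N4=1, N5=1, N6=1, N7=1 → Y1=1, Y2=1; observed Y1=1, Y2=1. Eliminates N4 inverted output.
Only N3 inverted output is consistent with every test.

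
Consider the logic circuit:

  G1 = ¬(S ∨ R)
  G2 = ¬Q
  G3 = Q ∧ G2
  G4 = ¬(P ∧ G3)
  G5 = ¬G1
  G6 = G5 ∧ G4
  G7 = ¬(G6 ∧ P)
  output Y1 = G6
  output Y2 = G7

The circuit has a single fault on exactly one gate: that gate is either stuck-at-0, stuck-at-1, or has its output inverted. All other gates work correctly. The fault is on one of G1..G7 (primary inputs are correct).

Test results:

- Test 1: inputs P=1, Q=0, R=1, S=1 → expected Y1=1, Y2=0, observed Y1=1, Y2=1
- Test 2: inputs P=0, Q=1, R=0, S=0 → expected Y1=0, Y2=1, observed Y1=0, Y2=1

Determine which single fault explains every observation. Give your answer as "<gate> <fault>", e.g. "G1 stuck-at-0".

G7 stuck-at-1

Fault-free values for test 1 (P=1, Q=0, R=1, S=1): G1=0, G2=1, G3=0, G4=1, G5=1, G6=1, G7=0, giving Y1=1, Y2=0. Observed Y1=1, Y2=1.
Test 1: faults giving observed Y1=1, Y2=1 are {G7 stuck-at-1, G7 inverted output}.
Test 2 (P=0, Q=1, R=0, S=0): fault-free G1=1, G2=0, G3=0, G4=1, G5=0, G6=0, G7=1 → Y1=0, Y2=1; observed Y1=0, Y2=1. Eliminates G7 inverted output.
Only G7 stuck-at-1 is consistent with every test.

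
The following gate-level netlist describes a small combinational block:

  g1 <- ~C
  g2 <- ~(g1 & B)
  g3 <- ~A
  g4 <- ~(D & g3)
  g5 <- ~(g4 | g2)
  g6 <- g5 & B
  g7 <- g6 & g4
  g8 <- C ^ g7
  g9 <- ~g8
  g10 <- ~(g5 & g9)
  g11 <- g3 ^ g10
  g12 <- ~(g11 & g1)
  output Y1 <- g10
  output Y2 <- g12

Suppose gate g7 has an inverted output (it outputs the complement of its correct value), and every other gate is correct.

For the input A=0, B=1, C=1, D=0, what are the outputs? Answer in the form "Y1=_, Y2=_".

Y1=1, Y2=1

Propagate with g7 forced: g1=0, g2=1, g3=1, g4=1, g5=0, g6=0, g7=1 [inverted output], g8=0, g9=1, g10=1, g11=0, g12=1.
So the outputs are Y1=1, Y2=1. (Same as the fault-free value — the fault is masked on this input.)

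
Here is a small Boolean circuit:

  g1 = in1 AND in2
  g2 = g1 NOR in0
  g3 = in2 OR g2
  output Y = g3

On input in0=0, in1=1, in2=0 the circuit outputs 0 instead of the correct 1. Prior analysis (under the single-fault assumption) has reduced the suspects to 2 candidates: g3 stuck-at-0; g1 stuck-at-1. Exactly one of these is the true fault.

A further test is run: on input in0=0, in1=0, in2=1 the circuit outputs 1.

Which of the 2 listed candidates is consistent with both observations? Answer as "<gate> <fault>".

g1 stuck-at-1

Evaluate each candidate on input in0=0, in1=0, in2=1:
  g3 stuck-at-0: g1=0, g2=1, g3=0 [stuck-at-0] → 0 — eliminated
  g1 stuck-at-1: g1=1 [stuck-at-1], g2=0, g3=1 → 1 — matches
Only g1 stuck-at-1 reproduces the observed 1.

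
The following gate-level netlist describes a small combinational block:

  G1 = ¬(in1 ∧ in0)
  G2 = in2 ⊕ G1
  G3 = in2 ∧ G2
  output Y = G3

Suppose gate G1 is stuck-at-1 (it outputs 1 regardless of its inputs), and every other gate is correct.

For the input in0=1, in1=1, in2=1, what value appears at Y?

Propagate with G1 forced: G1=1 [stuck-at-1], G2=0, G3=0.
So Y = 0. (Without the fault it would be 1.)

0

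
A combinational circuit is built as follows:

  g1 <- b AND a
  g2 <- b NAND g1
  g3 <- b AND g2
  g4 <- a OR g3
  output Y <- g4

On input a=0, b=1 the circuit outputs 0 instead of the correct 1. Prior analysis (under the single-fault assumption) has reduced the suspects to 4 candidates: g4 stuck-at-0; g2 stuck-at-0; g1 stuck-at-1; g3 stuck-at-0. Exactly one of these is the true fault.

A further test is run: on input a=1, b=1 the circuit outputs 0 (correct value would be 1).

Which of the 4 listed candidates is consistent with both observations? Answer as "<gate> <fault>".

g4 stuck-at-0

Evaluate each candidate on input a=1, b=1:
  g4 stuck-at-0: g1=1, g2=0, g3=0, g4=0 [stuck-at-0] → 0 — matches
  g2 stuck-at-0: g1=1, g2=0 [stuck-at-0], g3=0, g4=1 → 1 — eliminated
  g1 stuck-at-1: g1=1 [stuck-at-1], g2=0, g3=0, g4=1 → 1 — eliminated
  g3 stuck-at-0: g1=1, g2=0, g3=0 [stuck-at-0], g4=1 → 1 — eliminated
Only g4 stuck-at-0 reproduces the observed 0.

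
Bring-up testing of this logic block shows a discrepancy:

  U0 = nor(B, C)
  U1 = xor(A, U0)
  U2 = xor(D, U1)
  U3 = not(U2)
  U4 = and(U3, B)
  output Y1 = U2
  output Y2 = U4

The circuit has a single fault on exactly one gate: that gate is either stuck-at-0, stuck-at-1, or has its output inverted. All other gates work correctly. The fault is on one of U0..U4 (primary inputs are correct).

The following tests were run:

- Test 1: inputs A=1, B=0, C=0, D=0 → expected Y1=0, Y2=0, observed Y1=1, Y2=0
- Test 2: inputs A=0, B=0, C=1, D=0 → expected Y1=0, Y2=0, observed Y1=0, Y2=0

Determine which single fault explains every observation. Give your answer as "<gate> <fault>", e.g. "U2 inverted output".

U0 stuck-at-0

Fault-free values for test 1 (A=1, B=0, C=0, D=0): U0=1, U1=0, U2=0, U3=1, U4=0, giving Y1=0, Y2=0. Observed Y1=1, Y2=0.
Test 1: faults giving observed Y1=1, Y2=0 are {U0 stuck-at-0, U0 inverted output, U1 stuck-at-1, U1 inverted output, U2 stuck-at-1, U2 inverted output}.
Test 2 (A=0, B=0, C=1, D=0): fault-free U0=0, U1=0, U2=0, U3=1, U4=0 → Y1=0, Y2=0; observed Y1=0, Y2=0. Eliminates U0 inverted output, U1 stuck-at-1, U1 inverted output, U2 stuck-at-1, U2 inverted output.
Only U0 stuck-at-0 is consistent with every test.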